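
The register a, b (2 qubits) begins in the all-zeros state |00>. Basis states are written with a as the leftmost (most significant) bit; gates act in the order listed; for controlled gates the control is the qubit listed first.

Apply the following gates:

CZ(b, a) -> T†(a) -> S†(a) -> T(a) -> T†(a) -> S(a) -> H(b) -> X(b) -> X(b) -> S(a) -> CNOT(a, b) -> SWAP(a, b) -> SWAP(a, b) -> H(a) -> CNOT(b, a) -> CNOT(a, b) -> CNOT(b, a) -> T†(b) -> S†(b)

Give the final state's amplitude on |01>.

|01> carries amplitude -exp(I*pi/4)/2 in the final state.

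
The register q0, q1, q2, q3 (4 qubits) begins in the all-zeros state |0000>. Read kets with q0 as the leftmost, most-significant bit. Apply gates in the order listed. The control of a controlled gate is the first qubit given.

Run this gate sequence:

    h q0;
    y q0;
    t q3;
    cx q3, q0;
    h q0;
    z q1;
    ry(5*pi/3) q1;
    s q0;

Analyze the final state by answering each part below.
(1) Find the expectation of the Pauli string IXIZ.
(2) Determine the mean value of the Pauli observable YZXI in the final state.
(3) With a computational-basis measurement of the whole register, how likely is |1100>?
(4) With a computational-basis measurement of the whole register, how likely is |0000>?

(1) The observable IXIZ averages to -sqrt(3)/2.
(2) The observable YZXI averages to 0.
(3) Outcome |1100> occurs with probability 1/4.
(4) Outcome |0000> occurs with probability 0.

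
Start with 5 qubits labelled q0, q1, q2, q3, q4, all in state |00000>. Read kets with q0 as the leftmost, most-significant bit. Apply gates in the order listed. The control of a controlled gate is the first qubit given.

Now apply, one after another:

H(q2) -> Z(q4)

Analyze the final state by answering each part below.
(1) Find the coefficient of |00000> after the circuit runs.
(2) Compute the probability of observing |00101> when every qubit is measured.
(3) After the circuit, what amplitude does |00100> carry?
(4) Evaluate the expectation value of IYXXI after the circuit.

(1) |00000> carries amplitude sqrt(2)/2 in the final state.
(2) Outcome |00101> occurs with probability 0.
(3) |00100> carries amplitude sqrt(2)/2 in the final state.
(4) The observable IYXXI averages to 0.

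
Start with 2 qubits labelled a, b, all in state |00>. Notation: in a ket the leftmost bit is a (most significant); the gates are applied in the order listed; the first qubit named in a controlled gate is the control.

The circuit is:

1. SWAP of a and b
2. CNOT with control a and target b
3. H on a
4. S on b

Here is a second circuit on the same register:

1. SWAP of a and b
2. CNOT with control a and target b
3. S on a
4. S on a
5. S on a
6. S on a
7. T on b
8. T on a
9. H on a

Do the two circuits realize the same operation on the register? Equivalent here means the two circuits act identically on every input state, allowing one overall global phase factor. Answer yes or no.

No, they are not equivalent — no single phase factor reconciles the two unitaries.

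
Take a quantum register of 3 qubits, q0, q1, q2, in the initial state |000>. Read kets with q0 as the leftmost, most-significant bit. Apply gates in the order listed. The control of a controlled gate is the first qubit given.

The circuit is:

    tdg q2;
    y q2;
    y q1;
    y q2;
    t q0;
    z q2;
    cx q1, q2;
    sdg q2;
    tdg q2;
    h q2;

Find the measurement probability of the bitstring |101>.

Outcome |101> occurs with probability 0.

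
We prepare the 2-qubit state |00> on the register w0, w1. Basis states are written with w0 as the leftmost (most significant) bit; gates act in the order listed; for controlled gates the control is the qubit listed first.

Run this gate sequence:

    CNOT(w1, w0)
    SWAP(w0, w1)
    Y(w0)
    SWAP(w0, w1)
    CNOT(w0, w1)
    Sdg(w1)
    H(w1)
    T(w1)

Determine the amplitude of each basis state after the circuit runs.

The final amplitudes are sqrt(2)/2 on |00>, -sqrt(2)*exp(I*pi/4)/2 on |01>, 0 on |10>, 0 on |11>.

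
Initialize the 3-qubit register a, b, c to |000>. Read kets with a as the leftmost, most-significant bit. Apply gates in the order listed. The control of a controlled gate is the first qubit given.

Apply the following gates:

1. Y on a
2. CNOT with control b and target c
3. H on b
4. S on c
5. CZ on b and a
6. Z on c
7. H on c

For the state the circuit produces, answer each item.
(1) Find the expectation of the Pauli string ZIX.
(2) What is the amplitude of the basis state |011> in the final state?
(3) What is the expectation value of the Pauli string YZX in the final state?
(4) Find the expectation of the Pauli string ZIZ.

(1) The expectation value of ZIX is -1.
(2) The final state's coefficient on |011> equals 0.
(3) The observable YZX averages to 0.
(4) In the final state, ZIZ has expectation 0.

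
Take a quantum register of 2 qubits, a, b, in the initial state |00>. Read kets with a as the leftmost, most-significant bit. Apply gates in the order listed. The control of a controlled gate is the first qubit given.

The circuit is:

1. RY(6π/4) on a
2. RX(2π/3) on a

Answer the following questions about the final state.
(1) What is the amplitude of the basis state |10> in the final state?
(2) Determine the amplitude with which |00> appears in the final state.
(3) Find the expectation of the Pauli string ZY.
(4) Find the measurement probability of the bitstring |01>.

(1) The amplitude on |10> is sqrt(2)/4 + sqrt(6)*I/4.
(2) The final state's coefficient on |00> equals -sqrt(2)/4 - sqrt(6)*I/4.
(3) The observable ZY averages to 0.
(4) A full measurement returns |01> with probability 0.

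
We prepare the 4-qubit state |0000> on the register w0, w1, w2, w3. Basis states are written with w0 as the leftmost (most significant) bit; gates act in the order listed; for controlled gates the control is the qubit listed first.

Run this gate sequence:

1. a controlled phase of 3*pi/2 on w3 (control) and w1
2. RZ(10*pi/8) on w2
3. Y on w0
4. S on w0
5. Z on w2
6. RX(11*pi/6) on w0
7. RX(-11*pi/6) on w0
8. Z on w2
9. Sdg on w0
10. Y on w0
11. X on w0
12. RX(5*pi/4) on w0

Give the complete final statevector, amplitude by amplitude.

The final amplitudes are sqrt(sqrt(2) + 2)*exp(7*I*pi/8)/2 on |0000>, sqrt(2 - sqrt(2))*exp(3*I*pi/8)/2 on |1000>, and 0 on every other basis state. Key observation: steps 3-10 multiply out to the identity, so the circuit reduces to the remaining gates.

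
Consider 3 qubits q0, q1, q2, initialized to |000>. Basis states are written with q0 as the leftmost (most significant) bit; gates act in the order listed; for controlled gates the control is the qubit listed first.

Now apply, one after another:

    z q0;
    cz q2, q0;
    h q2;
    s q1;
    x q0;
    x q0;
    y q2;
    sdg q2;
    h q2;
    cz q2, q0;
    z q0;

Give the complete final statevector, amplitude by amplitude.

The resulting statevector has amplitude 1/2 - I/2 on |000>, -1/2 - I/2 on |001>, and 0 on every other basis state.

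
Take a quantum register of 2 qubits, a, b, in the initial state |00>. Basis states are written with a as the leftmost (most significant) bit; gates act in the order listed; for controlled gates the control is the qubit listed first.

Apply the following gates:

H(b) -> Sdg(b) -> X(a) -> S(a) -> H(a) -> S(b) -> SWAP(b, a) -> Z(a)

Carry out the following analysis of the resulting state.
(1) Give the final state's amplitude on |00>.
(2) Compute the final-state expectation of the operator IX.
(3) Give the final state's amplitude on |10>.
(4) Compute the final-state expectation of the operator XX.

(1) The final state's coefficient on |00> equals I/2.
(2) In the final state, IX has expectation -1.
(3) The amplitude on |10> is -I/2.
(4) The observable XX averages to 1.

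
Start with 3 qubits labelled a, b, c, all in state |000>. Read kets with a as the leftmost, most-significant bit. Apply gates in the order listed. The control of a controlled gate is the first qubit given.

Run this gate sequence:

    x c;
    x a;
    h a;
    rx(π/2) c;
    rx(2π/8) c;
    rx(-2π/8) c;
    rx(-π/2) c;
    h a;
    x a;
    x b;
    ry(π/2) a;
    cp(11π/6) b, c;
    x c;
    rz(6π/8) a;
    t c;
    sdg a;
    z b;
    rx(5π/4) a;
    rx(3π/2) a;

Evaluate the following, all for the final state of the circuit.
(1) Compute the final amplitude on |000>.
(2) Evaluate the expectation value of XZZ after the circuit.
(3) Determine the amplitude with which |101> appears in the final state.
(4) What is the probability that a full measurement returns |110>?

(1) |000> carries amplitude 0 in the final state.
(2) The expectation value of XZZ is -sqrt(2)/2.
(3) The amplitude on |101> is 0.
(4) Outcome |110> occurs with probability 1/4.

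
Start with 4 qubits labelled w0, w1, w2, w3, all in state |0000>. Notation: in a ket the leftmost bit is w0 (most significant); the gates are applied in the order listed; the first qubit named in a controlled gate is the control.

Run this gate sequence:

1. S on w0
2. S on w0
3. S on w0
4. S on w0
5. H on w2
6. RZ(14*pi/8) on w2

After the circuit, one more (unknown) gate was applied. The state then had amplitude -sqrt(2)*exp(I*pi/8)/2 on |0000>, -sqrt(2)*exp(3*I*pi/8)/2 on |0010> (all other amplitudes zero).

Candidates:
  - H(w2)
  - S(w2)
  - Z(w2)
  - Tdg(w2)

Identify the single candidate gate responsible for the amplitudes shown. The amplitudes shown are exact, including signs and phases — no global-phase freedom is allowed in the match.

It was S(w2) that produced the state shown. Key observation: the block from step 1 through step 4 cancels to the identity and can be dropped.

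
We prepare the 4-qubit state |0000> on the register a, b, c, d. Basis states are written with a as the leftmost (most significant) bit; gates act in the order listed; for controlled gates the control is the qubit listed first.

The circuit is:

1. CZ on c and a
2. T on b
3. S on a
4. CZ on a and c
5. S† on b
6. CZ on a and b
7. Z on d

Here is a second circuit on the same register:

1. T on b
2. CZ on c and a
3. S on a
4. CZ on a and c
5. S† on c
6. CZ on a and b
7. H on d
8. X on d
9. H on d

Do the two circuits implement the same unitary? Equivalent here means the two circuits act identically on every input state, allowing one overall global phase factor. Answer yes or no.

No, they are not equivalent — no single phase factor reconciles the two unitaries.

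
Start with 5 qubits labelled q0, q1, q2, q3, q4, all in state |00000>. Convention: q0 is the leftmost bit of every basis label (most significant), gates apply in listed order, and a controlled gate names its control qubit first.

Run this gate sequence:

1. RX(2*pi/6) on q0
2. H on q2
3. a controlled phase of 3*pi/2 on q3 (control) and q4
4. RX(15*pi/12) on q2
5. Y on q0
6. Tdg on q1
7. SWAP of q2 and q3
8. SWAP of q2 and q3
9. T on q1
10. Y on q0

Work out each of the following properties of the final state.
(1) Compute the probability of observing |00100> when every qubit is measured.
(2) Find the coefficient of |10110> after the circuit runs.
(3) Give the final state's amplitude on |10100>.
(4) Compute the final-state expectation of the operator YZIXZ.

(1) Outcome |00100> occurs with probability 3/8. Key observation: steps 5-10 multiply out to the identity, so the circuit reduces to the remaining gates.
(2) |10110> carries amplitude 0 in the final state.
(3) The amplitude on |10100> is -sqrt(2)*sqrt(sqrt(2) + 2)/8 + sqrt(2)*I*sqrt(2 - sqrt(2))/8.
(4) The expectation value of YZIXZ is 0.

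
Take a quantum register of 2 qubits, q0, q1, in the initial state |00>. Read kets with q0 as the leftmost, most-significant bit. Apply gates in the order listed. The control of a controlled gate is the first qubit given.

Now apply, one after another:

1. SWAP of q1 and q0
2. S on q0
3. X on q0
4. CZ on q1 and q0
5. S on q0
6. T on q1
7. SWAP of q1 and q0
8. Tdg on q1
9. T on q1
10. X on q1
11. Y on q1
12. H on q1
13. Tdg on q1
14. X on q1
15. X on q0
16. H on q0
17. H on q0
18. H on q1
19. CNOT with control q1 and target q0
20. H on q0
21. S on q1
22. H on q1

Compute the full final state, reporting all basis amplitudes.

After the circuit, the state carries amplitude -1/4 - exp(3*I*pi/4)/4 + exp(I*pi/4)/4 + I/4 on |00>, -1/4 - I/4 - exp(I*pi/4)/4 - exp(3*I*pi/4)/4 on |01>, 1/4 + I/4 + sqrt(2)*I/4 on |10>, 1/4 - I/4 - exp(I*pi/4)/4 + exp(3*I*pi/4)/4 on |11>. Key observation: steps 16-17 multiply out to the identity, so the circuit reduces to the remaining gates.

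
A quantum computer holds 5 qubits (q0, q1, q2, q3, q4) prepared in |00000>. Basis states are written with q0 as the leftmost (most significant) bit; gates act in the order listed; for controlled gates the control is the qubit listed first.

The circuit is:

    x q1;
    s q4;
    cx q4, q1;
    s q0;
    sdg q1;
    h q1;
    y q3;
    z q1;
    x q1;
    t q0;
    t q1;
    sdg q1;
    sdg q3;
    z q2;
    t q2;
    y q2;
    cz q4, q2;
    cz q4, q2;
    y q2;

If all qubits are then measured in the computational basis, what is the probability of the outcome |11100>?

Outcome |11100> occurs with probability 0. Key observation: gates 16-19 undo each other exactly, leaving only the rest of the circuit to track.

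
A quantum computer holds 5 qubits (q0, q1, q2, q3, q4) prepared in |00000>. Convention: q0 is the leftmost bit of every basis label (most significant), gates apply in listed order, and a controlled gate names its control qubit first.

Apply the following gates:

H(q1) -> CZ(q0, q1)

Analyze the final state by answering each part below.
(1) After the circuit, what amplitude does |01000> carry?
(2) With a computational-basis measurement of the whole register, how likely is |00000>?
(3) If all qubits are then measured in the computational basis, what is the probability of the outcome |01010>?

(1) The final state's coefficient on |01000> equals sqrt(2)/2.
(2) The probability of measuring |00000> is 1/2.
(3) The probability of measuring |01010> is 0.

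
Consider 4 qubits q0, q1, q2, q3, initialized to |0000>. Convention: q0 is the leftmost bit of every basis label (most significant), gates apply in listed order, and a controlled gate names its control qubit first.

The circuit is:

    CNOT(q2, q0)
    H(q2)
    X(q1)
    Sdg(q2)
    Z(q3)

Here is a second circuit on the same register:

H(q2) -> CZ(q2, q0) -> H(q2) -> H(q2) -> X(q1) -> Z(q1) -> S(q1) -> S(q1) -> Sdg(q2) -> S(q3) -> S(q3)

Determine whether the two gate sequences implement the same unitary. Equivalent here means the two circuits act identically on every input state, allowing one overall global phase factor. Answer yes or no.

No — the two circuits implement different unitaries, even allowing a global phase.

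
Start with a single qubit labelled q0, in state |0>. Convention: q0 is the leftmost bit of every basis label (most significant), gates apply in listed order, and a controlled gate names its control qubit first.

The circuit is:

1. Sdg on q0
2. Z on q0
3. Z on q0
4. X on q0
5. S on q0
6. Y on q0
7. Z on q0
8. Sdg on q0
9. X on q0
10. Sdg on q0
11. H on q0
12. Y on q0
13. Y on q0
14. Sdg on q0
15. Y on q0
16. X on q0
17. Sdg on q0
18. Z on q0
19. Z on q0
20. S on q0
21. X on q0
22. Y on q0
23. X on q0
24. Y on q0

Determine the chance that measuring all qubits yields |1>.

The probability of measuring |1> is 1/2.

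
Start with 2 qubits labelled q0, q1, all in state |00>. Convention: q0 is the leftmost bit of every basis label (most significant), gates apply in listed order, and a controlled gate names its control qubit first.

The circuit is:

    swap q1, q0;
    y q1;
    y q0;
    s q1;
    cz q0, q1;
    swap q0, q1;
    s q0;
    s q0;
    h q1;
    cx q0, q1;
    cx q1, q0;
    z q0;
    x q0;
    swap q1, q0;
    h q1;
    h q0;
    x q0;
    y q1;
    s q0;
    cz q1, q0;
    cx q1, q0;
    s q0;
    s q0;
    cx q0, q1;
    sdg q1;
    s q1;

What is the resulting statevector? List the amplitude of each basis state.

The final amplitudes are -sqrt(2)/2 on |00>, -sqrt(2)*I/2 on |01>, 0 on |10>, 0 on |11>.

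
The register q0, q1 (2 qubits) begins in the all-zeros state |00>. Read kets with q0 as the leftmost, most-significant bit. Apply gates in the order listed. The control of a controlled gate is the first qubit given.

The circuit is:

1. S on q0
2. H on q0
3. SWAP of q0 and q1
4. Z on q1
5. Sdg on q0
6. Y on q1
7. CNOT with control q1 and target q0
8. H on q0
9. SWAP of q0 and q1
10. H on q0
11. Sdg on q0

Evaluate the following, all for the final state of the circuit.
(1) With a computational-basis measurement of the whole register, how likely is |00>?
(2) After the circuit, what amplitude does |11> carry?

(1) A full measurement returns |00> with probability 1/2.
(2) The final state's coefficient on |11> equals sqrt(2)/2.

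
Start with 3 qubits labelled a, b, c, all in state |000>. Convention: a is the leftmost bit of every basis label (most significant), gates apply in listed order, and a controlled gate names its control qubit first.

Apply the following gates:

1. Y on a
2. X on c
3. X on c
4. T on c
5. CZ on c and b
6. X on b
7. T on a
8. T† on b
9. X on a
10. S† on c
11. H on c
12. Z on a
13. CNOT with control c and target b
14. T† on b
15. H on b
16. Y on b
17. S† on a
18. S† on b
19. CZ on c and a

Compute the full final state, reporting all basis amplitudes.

After the circuit, the state carries amplitude exp(3*I*pi/4)/2 on |000>, 1/2 on |001>, exp(I*pi/4)/2 on |010>, I/2 on |011>, 0 on |100>, 0 on |101>, 0 on |110>, 0 on |111>.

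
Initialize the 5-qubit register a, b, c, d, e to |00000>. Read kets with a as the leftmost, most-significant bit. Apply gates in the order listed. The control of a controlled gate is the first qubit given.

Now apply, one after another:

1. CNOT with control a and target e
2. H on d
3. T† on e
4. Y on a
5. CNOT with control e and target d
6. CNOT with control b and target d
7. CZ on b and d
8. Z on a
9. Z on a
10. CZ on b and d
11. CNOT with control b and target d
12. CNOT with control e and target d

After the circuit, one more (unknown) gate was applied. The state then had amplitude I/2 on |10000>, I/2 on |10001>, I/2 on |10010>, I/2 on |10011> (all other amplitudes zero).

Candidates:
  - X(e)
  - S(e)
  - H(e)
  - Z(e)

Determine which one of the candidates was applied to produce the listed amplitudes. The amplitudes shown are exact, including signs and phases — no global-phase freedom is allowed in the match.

The unique candidate consistent with the amplitudes is H(e). Key observation: gates 5-12 undo each other exactly, leaving only the rest of the circuit to track.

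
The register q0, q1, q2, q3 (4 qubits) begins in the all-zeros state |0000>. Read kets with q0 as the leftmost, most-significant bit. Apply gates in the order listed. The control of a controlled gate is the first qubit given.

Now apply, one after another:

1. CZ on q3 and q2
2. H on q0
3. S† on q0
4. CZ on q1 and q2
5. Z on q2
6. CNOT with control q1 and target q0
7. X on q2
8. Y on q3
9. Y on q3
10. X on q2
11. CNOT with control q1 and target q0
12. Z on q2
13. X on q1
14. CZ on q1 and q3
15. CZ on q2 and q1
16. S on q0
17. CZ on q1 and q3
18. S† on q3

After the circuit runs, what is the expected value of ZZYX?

The expectation value of ZZYX is 0.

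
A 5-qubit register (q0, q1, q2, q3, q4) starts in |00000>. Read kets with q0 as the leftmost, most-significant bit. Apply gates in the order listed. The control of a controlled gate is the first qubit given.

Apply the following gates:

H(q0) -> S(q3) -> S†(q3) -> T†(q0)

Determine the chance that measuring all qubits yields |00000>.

The probability of measuring |00000> is 1/2. Key observation: steps 2-3 multiply out to the identity, so the circuit reduces to the remaining gates.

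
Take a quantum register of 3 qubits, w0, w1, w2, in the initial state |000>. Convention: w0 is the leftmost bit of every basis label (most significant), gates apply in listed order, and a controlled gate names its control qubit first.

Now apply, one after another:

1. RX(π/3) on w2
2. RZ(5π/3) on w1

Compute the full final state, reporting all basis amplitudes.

The resulting statevector has amplitude -sqrt(3)*exp(I*pi/6)/2 on |000>, exp(2*I*pi/3)/2 on |001>, and 0 on every other basis state.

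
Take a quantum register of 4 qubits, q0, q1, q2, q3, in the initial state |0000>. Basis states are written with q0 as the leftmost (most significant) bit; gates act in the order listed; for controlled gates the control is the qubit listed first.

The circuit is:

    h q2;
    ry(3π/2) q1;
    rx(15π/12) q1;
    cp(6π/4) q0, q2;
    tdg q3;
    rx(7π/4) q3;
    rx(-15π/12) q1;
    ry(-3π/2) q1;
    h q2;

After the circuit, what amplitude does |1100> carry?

|1100> carries amplitude 0 in the final state.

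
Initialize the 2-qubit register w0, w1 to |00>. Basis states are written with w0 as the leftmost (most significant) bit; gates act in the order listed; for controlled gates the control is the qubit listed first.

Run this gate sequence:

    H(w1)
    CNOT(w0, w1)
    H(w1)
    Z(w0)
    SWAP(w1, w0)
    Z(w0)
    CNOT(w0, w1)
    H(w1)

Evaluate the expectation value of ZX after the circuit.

In the final state, ZX has expectation 1.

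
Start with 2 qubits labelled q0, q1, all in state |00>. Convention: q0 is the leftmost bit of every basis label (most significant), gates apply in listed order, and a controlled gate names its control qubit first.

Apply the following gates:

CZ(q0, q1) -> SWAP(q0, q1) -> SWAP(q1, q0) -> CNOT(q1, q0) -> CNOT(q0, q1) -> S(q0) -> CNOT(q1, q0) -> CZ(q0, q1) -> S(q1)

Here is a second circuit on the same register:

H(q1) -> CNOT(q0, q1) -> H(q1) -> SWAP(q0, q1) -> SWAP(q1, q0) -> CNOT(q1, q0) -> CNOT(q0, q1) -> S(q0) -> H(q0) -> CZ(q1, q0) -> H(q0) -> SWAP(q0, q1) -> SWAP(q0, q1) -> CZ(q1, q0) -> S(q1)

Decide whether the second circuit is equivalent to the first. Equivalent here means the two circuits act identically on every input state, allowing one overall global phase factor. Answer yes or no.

Yes — the two circuits implement the same unitary up to a global phase.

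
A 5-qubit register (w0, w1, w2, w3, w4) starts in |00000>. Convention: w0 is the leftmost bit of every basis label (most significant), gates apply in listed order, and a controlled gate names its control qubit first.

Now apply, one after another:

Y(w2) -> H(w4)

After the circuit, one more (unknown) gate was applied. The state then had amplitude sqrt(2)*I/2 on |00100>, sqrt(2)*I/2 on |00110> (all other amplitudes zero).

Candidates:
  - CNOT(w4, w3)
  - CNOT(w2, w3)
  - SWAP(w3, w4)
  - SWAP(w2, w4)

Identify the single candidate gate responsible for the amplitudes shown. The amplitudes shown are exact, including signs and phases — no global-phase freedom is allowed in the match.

The applied gate was SWAP(w3, w4).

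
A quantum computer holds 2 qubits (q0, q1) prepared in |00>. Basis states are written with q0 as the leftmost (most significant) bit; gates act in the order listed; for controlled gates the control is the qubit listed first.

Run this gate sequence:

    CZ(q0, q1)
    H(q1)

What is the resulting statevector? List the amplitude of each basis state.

The resulting statevector has amplitude sqrt(2)/2 on |00>, sqrt(2)/2 on |01>, 0 on |10>, 0 on |11>.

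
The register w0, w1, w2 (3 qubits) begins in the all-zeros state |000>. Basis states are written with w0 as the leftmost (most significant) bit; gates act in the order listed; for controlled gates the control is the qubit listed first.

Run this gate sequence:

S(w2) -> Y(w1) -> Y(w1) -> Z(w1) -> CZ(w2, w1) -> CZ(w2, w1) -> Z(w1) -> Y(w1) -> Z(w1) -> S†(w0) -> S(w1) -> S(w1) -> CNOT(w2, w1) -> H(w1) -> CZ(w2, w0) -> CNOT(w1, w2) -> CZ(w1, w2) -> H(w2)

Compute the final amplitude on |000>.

The amplitude on |000> is I/2. Key observation: the block from step 3 through step 8 cancels to the identity and can be dropped.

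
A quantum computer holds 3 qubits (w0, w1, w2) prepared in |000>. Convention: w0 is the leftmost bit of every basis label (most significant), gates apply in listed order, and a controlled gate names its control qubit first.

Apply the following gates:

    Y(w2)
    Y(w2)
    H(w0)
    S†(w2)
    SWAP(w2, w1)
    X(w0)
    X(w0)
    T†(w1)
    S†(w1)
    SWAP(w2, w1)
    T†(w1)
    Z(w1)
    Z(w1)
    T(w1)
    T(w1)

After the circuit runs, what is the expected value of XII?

The observable XII averages to 1. Key observation: gates 11-14 undo each other exactly, leaving only the rest of the circuit to track.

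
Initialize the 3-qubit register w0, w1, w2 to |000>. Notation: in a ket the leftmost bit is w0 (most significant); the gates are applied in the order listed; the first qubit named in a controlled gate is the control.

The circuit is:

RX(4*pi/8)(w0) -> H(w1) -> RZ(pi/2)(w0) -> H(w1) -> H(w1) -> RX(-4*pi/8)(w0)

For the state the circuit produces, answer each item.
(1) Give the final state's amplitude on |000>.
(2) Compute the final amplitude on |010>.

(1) |000> carries amplitude 1/2 in the final state.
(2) The final state's coefficient on |010> equals 1/2.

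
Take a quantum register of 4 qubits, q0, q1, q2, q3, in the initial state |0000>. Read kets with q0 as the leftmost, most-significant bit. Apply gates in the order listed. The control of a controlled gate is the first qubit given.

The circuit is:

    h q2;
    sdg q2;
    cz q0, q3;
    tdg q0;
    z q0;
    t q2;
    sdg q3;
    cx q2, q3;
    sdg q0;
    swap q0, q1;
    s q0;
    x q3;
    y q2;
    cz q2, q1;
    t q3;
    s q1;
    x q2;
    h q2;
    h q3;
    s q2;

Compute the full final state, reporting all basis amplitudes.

The resulting statevector has amplitude -1/2 on |0000>, sqrt(2)*(-1 - I)*exp(I*pi/4)/4 on |0001>, -1/2 on |0010>, sqrt(2)*(1 + I)*exp(I*pi/4)/4 on |0011>, and 0 on every other basis state.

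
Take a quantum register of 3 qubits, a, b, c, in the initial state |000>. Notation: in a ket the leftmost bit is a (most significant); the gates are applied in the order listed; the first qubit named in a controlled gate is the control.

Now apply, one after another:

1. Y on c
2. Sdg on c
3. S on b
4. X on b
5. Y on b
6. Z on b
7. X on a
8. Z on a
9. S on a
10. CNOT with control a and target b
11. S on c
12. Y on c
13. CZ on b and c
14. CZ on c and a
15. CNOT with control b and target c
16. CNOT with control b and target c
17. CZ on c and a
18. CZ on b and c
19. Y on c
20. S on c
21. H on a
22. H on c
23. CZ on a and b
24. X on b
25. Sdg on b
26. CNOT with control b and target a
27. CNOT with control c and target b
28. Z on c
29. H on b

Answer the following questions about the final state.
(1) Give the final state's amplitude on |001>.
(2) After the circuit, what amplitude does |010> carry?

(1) The final state's coefficient on |001> equals sqrt(2)/4. Key observation: the block from step 12 through step 19 cancels to the identity and can be dropped.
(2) The final state's coefficient on |010> equals sqrt(2)/4.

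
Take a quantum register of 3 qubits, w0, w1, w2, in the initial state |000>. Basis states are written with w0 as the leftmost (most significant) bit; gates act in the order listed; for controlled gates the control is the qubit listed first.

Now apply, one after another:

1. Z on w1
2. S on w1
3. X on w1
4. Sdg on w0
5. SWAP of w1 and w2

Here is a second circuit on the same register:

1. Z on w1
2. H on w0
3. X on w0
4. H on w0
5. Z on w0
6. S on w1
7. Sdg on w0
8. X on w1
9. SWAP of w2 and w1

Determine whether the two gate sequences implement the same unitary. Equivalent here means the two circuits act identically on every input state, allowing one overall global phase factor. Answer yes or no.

Yes: on every input state the two circuits agree up to one overall phase factor.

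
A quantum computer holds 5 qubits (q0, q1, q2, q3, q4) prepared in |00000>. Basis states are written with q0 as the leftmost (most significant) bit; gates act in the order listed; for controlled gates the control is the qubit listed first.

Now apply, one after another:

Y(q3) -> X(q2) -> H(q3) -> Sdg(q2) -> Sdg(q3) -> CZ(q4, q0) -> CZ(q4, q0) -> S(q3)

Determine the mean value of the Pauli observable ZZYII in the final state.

The expectation value of ZZYII is 0. Key observation: steps 5-8 multiply out to the identity, so the circuit reduces to the remaining gates.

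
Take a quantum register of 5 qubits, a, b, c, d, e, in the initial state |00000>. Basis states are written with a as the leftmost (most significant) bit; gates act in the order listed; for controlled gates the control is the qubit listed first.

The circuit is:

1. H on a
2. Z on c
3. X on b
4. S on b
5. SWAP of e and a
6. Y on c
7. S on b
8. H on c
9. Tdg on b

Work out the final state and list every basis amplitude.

After the circuit, the state carries amplitude -exp(I*pi/4)/2 on |01000>, -exp(I*pi/4)/2 on |01001>, exp(I*pi/4)/2 on |01100>, exp(I*pi/4)/2 on |01101>, and 0 on every other basis state.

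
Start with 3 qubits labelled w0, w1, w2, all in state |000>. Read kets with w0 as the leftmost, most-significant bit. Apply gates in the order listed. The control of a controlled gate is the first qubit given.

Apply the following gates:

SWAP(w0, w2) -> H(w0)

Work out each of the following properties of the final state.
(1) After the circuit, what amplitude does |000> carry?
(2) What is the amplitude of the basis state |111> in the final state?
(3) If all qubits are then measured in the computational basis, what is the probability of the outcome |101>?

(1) |000> carries amplitude sqrt(2)/2 in the final state.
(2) |111> carries amplitude 0 in the final state.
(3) A full measurement returns |101> with probability 0.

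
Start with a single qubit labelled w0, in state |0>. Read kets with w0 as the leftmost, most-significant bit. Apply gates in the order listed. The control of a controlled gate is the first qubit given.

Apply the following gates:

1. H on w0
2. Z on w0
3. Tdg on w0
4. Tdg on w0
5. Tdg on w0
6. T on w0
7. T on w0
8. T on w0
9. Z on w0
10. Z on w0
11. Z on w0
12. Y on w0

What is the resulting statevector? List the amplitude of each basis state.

The resulting statevector has amplitude -sqrt(2)*I/2 on |0>, sqrt(2)*I/2 on |1>.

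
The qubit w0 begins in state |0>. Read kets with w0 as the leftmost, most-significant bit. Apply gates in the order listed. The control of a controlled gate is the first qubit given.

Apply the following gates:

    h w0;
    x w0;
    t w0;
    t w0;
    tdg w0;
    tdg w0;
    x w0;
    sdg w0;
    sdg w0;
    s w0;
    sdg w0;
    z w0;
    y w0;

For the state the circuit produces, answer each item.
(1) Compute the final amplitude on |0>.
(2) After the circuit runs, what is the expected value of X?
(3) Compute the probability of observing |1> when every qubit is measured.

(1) |0> carries amplitude -sqrt(2)*I/2 in the final state. Key observation: steps 2-7 multiply out to the identity, so the circuit reduces to the remaining gates.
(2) In the final state, X has expectation -1.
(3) A full measurement returns |1> with probability 1/2.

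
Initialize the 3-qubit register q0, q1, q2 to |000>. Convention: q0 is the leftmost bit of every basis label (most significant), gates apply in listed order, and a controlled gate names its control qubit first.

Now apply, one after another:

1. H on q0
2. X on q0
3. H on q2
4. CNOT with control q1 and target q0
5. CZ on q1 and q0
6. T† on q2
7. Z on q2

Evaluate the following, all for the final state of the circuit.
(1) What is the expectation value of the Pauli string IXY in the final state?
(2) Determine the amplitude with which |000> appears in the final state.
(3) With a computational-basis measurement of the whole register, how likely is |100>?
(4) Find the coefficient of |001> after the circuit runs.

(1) The observable IXY averages to 0.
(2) The final state's coefficient on |000> equals 1/2.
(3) Outcome |100> occurs with probability 1/4.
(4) |001> carries amplitude exp(3*I*pi/4)/2 in the final state.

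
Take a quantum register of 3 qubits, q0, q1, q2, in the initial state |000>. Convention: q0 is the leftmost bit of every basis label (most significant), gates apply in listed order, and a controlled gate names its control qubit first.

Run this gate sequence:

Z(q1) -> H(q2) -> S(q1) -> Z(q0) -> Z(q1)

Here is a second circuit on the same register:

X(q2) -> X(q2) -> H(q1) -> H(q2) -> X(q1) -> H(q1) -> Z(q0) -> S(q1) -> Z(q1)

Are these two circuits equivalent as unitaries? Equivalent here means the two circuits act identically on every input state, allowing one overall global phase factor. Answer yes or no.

Yes: on every input state the two circuits agree up to one overall phase factor.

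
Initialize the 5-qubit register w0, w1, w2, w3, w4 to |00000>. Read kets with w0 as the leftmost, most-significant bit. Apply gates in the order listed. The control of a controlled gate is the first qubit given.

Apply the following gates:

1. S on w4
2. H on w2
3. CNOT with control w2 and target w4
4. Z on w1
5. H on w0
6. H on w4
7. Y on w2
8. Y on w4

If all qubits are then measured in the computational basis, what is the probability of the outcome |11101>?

The probability of measuring |11101> is 0.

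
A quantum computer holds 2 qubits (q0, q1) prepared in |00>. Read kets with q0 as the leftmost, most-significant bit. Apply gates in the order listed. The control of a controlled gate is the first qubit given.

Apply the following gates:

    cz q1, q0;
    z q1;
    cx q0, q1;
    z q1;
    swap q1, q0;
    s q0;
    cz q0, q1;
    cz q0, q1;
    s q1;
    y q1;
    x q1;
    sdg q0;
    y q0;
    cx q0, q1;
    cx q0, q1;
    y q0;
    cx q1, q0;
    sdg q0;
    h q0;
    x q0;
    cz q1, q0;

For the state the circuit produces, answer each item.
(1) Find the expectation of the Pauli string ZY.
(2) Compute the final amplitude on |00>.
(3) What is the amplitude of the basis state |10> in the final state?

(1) The expectation value of ZY is 0. Key observation: gates 14-15 undo each other exactly, leaving only the rest of the circuit to track.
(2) The final state's coefficient on |00> equals sqrt(2)*I/2.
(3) |10> carries amplitude sqrt(2)*I/2 in the final state.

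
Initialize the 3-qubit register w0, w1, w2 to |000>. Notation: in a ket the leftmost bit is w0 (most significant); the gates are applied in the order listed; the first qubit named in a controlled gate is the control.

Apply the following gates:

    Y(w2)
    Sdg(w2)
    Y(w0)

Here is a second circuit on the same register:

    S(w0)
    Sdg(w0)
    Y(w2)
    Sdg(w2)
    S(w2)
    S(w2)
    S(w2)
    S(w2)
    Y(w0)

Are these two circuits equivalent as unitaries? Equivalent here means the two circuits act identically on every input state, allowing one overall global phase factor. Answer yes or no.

Yes, they are equivalent — the unitaries differ by at most a global phase.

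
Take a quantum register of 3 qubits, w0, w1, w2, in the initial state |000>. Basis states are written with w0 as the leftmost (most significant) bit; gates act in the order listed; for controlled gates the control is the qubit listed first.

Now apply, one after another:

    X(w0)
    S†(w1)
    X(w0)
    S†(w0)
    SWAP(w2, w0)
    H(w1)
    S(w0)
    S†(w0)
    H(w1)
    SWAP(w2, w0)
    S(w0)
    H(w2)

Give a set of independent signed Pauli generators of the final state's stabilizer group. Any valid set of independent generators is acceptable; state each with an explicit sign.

The final state is stabilized by the group generated by +IIX, +ZII, +IZI; other independent generating sets are equally valid. Key observation: gates 4-11 undo each other exactly, leaving only the rest of the circuit to track.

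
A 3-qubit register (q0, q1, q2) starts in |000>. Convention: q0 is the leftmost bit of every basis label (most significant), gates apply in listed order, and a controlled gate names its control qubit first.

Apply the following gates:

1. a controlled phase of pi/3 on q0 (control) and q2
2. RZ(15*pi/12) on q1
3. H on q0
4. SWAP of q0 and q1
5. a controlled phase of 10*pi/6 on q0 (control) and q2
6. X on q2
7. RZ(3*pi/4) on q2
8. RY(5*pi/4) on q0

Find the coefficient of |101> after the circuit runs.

The final state's coefficient on |101> equals -sqrt(2*sqrt(2) + 4)*exp(3*I*pi/4)/4.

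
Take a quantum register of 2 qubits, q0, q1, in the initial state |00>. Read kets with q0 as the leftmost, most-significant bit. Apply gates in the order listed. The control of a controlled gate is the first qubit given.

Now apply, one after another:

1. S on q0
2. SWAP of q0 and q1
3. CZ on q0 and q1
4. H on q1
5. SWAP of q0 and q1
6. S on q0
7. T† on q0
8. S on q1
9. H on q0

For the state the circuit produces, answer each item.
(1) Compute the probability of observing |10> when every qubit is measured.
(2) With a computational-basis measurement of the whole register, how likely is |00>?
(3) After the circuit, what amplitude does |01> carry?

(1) The probability of measuring |10> is 1/2 - sqrt(2)/4.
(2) The probability of measuring |00> is sqrt(2)/4 + 1/2.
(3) The final state's coefficient on |01> equals 0.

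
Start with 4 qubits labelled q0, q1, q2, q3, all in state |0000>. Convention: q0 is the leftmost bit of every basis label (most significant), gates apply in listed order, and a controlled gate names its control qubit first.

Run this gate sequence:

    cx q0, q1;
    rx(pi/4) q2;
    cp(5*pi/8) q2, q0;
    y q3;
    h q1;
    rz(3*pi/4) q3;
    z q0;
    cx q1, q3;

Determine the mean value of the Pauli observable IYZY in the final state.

In the final state, IYZY has expectation sqrt(2)/2.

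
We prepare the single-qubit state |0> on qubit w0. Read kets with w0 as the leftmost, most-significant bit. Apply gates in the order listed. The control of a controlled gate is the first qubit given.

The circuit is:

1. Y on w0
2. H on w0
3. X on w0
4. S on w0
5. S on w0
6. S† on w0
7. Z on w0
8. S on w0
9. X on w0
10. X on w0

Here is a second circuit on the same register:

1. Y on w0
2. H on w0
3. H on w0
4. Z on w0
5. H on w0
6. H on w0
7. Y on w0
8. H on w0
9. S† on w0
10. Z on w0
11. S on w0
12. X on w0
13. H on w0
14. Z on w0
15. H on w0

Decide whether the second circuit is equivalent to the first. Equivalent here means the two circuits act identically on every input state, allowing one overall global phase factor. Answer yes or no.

No: there is an input state on which the two circuits produce genuinely different outputs (not merely differing by a phase).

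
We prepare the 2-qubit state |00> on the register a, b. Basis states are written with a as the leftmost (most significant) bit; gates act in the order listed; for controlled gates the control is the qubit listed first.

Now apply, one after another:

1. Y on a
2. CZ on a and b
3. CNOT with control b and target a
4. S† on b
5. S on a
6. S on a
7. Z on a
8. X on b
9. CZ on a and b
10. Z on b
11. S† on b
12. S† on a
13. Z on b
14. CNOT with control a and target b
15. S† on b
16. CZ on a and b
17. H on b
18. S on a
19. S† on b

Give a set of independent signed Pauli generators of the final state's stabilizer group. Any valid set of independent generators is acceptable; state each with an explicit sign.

The final state is stabilized by the group generated by -IY, -ZI; other independent generating sets are equally valid.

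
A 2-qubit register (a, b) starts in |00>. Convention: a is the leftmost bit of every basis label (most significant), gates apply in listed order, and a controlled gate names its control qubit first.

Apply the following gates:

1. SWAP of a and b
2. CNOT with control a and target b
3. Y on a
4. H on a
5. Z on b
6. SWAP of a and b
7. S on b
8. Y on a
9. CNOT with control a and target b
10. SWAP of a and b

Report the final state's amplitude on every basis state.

The resulting statevector has amplitude 0 on |00>, sqrt(2)*I/2 on |01>, 0 on |10>, -sqrt(2)/2 on |11>.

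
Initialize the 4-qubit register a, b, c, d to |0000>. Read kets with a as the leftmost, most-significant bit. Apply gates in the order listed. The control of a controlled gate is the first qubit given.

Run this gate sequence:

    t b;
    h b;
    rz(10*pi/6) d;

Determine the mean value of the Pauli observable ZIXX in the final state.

The expectation value of ZIXX is 0.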